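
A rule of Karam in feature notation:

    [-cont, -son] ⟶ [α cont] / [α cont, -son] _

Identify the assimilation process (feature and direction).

progressive manner assimilation

The rule copies [cont] (continuancy) from the environment onto the target stops; since [±cont] encodes the stop/fricative manner contrast, the assimilating dimension is manner.
The conditioning segment sits to the left of the focus bar, meaning the trigger precedes the segment that changes — progressive assimilation.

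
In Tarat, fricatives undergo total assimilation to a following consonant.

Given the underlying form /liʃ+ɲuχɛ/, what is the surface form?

/ʃ/ is the segment targeted by the rule; it sits immediately before /ɲ/, so it assimilates completely and surfaces as [ɲ].

[liɲɲuχɛ]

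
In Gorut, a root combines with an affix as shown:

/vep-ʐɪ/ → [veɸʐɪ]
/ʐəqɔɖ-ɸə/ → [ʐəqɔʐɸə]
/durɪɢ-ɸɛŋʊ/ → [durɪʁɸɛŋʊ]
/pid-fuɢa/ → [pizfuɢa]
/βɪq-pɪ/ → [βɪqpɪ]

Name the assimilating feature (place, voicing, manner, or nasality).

manner

Underlying /p/ is realised as [ɸ] next to /ʐ/; /ʐ/ itself does not change.
The change stop → fricative matches the manner of the following /ʐ/, identifying this as manner assimilation.
Checking the remaining alternations: /ɖ/ → [ʐ] before /ɸ/ (stop → fricative, matching a fricative); /ɢ/ → [ʁ] before /ɸ/ (stop → fricative, matching a fricative); /d/ → [z] before /f/ (stop → fricative, matching a fricative) — only manner changes, and always toward the following segment.
No alternation appears in [βɪqpɪ]: there the adjacent consonants already agree in manner (/q/ and /p/ are both stops), so this form is consistent with the same rule.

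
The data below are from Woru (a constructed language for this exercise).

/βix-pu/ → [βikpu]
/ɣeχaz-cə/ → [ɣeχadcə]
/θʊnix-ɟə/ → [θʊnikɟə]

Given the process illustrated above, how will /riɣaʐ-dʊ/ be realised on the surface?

[riɣaɖdʊ]

The data show regressive manner assimilation: /x/ → [k] before /p/; /z/ → [d] before /c/; /x/ → [k] before /ɟ/. In each pair only manner changes, matching the following consonant, while place and voice stay constant.
/ʐ/ is a voiced retroflex fricative. The following trigger /d/ is a stop, so /ʐ/ must become a stop as well.
A voiced retroflex stop is [ɖ], so the surface segment is [ɖ].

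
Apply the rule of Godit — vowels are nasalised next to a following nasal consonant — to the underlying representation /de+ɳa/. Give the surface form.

/e/ sits next to the nasal /ɳ/ and is therefore nasalised to [ẽ].

[dẽɳa]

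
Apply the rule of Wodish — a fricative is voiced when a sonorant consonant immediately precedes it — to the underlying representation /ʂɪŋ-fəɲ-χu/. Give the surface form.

[ʂɪŋvəɲʁu]

/f/ is a voiceless labiodental fricative. The preceding trigger /ŋ/ is voiced, so /f/ must become voiced as well.
Changing only its voicing to voiced gives [v] — the voiced labiodental fricative.
At the second juncture, /χ/ likewise becomes [ʁ] adjacent to /ɲ/.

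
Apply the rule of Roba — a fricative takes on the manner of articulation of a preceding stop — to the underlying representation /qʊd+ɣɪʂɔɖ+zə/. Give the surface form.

[qʊdgɪʂɔɖdə]

The rule targets /ɣ/ (voiced velar fricative), which sits after the trigger /d/ (stop).
Changing only its manner to stop gives [g] — the voiced velar stop.
The same rule applies at the second boundary: /z/ → [d] next to /ɖ/.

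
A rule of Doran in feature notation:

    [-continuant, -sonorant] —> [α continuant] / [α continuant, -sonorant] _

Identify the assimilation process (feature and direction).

progressive manner assimilation

The rule copies [continuant] (continuancy) from the environment onto the target stops; since [±continuant] encodes the stop/fricative manner contrast, the assimilating dimension is manner.
The conditioning segment sits to the left of the focus bar, meaning the trigger precedes the segment that changes — progressive assimilation.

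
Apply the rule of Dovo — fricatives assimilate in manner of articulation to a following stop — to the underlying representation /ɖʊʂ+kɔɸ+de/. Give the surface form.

/ʂ/ is a voiceless retroflex fricative. The following trigger /k/ is a stop, so /ʂ/ must become a stop as well.
A voiceless retroflex stop is [ʈ], so the surface segment is [ʈ].
The same rule applies at the second boundary: /ɸ/ → [p] next to /d/.

[ɖʊʈkɔpde]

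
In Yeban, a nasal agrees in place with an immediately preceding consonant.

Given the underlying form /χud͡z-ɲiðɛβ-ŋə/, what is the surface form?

[χud͡zniðɛβmə]

The rule targets /ɲ/ (voiced palatal nasal), which sits after the trigger /d͡z/ (alveolar).
A voiced alveolar nasal is [n], so the surface segment is [n].
The same rule applies at the second boundary: /ŋ/ → [m] next to /β/.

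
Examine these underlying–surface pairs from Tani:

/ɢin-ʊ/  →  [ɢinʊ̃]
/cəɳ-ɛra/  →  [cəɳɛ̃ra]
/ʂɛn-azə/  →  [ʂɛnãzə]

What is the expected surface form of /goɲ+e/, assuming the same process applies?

The data show progressive nasality assimilation (vowel nasalisation): /ʊ/ → [ʊ̃] after /n/; /ɛ/ → [ɛ̃] after /ɳ/; /a/ → [ã] after /n/ — a vowel is nasalised by an immediately preceding nasal consonant.
The vowel /e/ is adjacent to the preceding nasal /ɲ/, so it acquires [+nasal] and surfaces as [ẽ].

[goɲẽ]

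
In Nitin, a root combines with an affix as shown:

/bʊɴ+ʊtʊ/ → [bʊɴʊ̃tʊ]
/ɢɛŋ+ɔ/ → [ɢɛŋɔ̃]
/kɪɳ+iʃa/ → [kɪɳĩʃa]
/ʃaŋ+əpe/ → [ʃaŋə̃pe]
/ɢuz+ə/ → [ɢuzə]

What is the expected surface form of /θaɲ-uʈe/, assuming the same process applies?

The data show progressive nasality assimilation (vowel nasalisation): /ʊ/ → [ʊ̃] after /ɴ/; /ɔ/ → [ɔ̃] after /ŋ/; /i/ → [ĩ] after /ɳ/; /ə/ → [ə̃] after /ŋ/ — a vowel is nasalised by an immediately preceding nasal consonant.
No change occurs in [ɢuzə] because the vowel at the boundary is adjacent to an oral consonant, not a nasal (/ə/ next to /z/).
The vowel /u/ is adjacent to the preceding nasal /ɲ/, so it acquires [+nasal] and surfaces as [ũ].

[θaɲũʈe]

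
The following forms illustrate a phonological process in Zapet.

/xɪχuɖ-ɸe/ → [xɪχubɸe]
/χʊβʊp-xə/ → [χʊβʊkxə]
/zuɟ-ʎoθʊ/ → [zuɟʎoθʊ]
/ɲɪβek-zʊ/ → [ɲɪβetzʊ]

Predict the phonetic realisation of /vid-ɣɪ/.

The data show regressive place assimilation: /ɖ/ → [b] before /ɸ/; /p/ → [k] before /x/; /k/ → [t] before /z/. In each pair only place changes, matching the following consonant, while manner and voice stay constant.
Nothing changes in [zuɟʎoθʊ]: there the adjacent consonants already agree in place (/ɟ/ and /ʎ/ are both palatal), so this form is consistent with the same rule.
/d/ is a voiced alveolar stop. The following trigger /ɣ/ is velar, so /d/ must become velar as well.
A voiced velar stop is [g], so the surface segment is [g].

[vigɣɪ]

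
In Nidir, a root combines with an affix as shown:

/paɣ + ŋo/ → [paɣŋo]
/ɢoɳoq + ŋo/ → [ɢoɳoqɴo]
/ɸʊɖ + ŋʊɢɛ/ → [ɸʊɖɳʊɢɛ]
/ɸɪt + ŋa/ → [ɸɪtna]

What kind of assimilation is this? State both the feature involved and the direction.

The segment that alternates is /ŋ/, which surfaces as [ɴ] when adjacent to /q/.
The change velar → uvular matches the place of the preceding /q/, identifying this as place assimilation.
Manner and voice are unchanged, so the assimilation is partial, not total.
Checking the remaining alternations: /ŋ/ → [ɳ] after /ɖ/ (velar → retroflex, matching retroflex); /ŋ/ → [n] after /t/ (velar → alveolar, matching alveolar) — only place changes, and always toward the preceding segment.
No alternation appears in [paɣŋo]: there the adjacent consonants already agree in place (/ŋ/ and /ɣ/ are both velar), so this form is consistent with the same rule.
Since the segment that changes follows the conditioning segment, the assimilation is progressive.

progressive place assimilation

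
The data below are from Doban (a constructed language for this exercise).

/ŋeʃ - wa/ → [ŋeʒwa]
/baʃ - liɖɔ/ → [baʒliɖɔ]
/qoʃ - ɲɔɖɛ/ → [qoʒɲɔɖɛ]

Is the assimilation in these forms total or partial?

partial assimilation

The segment that alternates is /ʃ/, which surfaces as [ʒ] when adjacent to /w/.
The change voiceless → voiced matches the voicing of the following /w/, identifying this as voicing assimilation.
Place and manner are unchanged, so the assimilation is partial, not total.
The same holds elsewhere in the data: /ʃ/ → [ʒ] before /l/ (voiceless → voiced, matching voiced); /ʃ/ → [ʒ] before /ɲ/ (voiceless → voiced, matching voiced) — only voicing changes, and always toward the following segment.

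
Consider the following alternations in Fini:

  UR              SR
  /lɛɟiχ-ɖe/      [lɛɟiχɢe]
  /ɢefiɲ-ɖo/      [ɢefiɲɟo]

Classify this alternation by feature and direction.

Underlying /ɖ/ is realised as [ɢ] next to /χ/; /χ/ itself does not change.
/ɖ/ is retroflex while /χ/ is uvular; the output [ɢ] is uvular, matching the trigger — so the feature that spreads is place.
Manner and voice are unchanged, so the assimilation is partial, not total.
The other alternating form patterns the same way: /ɖ/ → [ɟ] after /ɲ/ (retroflex → palatal, matching palatal) — only place changes, and always toward the preceding segment.
Since the segment that changes follows the conditioning segment, the assimilation is progressive.

progressive place assimilation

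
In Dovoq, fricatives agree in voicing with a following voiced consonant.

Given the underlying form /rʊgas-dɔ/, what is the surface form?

[rʊgazdɔ]

/s/ is a voiceless alveolar fricative. The following trigger /d/ is voiced, so /s/ must become voiced as well.
Changing only its voicing to voiced gives [z] — the voiced alveolar fricative.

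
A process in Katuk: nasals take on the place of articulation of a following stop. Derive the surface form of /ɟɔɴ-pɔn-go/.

/ɴ/ is a voiced uvular nasal. The following trigger /p/ is bilabial, so /ɴ/ must become bilabial as well.
Changing only its place to bilabial gives [m] — the voiced bilabial nasal.
The same rule applies at the second boundary: /n/ → [ŋ] next to /g/.

[ɟɔmpɔŋgo]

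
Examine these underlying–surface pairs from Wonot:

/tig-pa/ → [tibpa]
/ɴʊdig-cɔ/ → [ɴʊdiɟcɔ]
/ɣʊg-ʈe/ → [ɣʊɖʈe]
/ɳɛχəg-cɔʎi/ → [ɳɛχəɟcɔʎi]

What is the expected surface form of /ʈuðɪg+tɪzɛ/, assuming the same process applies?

The data show regressive place assimilation: /g/ → [b] before /p/; /g/ → [ɟ] before /c/; /g/ → [ɖ] before /ʈ/. In each pair only place changes, matching the following consonant, while manner and voice stay constant.
The rule targets /g/ (voiced velar stop), which sits before the trigger /t/ (alveolar).
The voiced alveolar stop is [d], so /g/ → [d].

[ʈuðɪdtɪzɛ]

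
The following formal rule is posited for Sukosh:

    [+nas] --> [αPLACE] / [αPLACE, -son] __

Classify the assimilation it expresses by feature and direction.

The shared variable α links the value of the place features (abbreviated [PLACE]) on the target to the same value on the neighbouring segment, so place is the feature that assimilates.
The conditioning segment sits to the left of the focus bar, meaning the trigger precedes the segment that changes — progressive assimilation.

progressive place assimilation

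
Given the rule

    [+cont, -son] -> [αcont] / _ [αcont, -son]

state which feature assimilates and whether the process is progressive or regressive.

regressive manner assimilation

The rule copies [cont] (continuancy) from the environment onto the target fricatives; since [±cont] encodes the stop/fricative manner contrast, the assimilating dimension is manner.
Since the environment is written after the underscore, the trigger follows the target; the direction is regressive.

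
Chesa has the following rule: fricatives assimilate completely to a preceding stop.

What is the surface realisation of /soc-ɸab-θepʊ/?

/ɸ/ is the segment targeted by the rule; it sits immediately after /c/, so it assimilates completely and surfaces as [c].
The same rule applies at the second boundary: /θ/ → [b] next to /b/.

[soccabbepʊ]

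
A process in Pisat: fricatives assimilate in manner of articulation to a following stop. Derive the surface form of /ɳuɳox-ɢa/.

[ɳuɳokɢa]

The rule targets /x/ (voiceless velar fricative), which sits before the trigger /ɢ/ (stop).
The voiceless velar stop is [k], so /x/ → [k].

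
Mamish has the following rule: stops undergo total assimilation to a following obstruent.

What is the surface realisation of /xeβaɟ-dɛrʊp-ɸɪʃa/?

[xeβaddɛrʊɸɸɪʃa]

/ɟ/ is the segment targeted by the rule; it sits immediately before /d/, so it assimilates completely and surfaces as [d].
At the second juncture, /p/ likewise becomes [ɸ] adjacent to /ɸ/.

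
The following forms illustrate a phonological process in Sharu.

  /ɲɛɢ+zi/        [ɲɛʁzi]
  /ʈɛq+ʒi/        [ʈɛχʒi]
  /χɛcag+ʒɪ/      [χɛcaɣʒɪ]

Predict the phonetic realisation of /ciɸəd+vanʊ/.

[ciɸəzvanʊ]

The data show regressive manner assimilation: /ɢ/ → [ʁ] before /z/; /q/ → [χ] before /ʒ/; /g/ → [ɣ] before /ʒ/. In each pair only manner changes, matching the following consonant, while place and voice stay constant.
The rule targets /d/ (voiced alveolar stop), which sits before the trigger /v/ (fricative).
A voiced alveolar fricative is [z], so the surface segment is [z].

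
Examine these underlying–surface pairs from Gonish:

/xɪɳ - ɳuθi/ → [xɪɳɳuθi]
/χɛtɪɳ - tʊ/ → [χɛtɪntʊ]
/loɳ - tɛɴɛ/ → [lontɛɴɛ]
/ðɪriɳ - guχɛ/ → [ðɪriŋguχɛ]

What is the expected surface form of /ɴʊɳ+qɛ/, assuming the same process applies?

The data show regressive place assimilation: /ɳ/ → [n] before /t/; /ɳ/ → [ŋ] before /g/. In each pair only place changes, matching the following consonant, while manner and voice stay constant.
Nothing changes in [xɪɳɳuθi]: there the adjacent consonants already agree in place (/ɳ/ and /ɳ/ are both retroflex), so this form is consistent with the same rule.
The rule targets /ɳ/ (voiced retroflex nasal), which sits before the trigger /q/ (uvular).
The voiced uvular nasal is [ɴ], so /ɳ/ → [ɴ].

[ɴʊɴqɛ]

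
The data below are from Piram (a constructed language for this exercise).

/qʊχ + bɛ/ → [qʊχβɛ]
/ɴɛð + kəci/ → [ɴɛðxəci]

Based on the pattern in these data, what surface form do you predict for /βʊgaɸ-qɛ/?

The data show progressive manner assimilation: /b/ → [β] after /χ/; /k/ → [x] after /ð/. In each pair only manner changes, matching the preceding consonant, while place and voice stay constant.
The rule targets /q/ (voiceless uvular stop), which sits after the trigger /ɸ/ (fricative).
A voiceless uvular fricative is [χ], so the surface segment is [χ].

[βʊgaɸχɛ]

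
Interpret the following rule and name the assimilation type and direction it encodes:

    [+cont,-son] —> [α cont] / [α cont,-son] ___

The shared variable α links the value of [cont] on the target to that of the neighbouring obstruent. [cont] distinguishes stops from fricatives — a manner-of-articulation feature — so this is manner assimilation.
The conditioning segment sits to the left of the focus bar, meaning the trigger precedes the segment that changes — progressive assimilation.

progressive manner assimilation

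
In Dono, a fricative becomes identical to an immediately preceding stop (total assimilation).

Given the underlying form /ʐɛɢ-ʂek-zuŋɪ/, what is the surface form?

/ʂ/ is the segment targeted by the rule; it sits immediately after /ɢ/, so it assimilates completely and surfaces as [ɢ].
At the second juncture, /z/ likewise becomes [k] adjacent to /k/.

[ʐɛɢɢekkuŋɪ]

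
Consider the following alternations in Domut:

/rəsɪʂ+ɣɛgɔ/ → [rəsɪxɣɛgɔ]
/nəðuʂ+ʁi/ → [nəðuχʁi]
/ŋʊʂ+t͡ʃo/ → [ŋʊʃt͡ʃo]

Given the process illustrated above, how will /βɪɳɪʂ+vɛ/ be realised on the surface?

The data show regressive place assimilation: /ʂ/ → [x] before /ɣ/; /ʂ/ → [χ] before /ʁ/; /ʂ/ → [ʃ] before /t͡ʃ/. In each pair only place changes, matching the following consonant, while manner and voice stay constant.
The rule targets /ʂ/ (voiceless retroflex fricative), which sits before the trigger /v/ (labiodental).
A voiceless labiodental fricative is [f], so the surface segment is [f].

[βɪɳɪfvɛ]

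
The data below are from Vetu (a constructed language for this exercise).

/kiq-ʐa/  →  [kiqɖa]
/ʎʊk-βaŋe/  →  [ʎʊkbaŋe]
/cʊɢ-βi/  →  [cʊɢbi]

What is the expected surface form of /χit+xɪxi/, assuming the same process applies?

[χitkɪxi]

The data show progressive manner assimilation: /ʐ/ → [ɖ] after /q/; /β/ → [b] after /k/; /β/ → [b] after /ɢ/. In each pair only manner changes, matching the preceding consonant, while place and voice stay constant.
/x/ is a voiceless velar fricative. The preceding trigger /t/ is a stop, so /x/ must become a stop as well.
A voiceless velar stop is [k], so the surface segment is [k].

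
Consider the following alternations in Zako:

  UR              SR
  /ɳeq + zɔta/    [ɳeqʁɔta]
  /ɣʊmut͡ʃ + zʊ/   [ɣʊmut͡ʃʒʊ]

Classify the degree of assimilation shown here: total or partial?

partial assimilation

The segment that alternates is /z/, which surfaces as [ʁ] when adjacent to /q/.
/z/ is alveolar while /q/ is uvular; the output [ʁ] is uvular, matching the trigger — so the feature that spreads is place.
Manner and voice are unchanged, so the assimilation is partial, not total.
The other alternating form patterns the same way: /z/ → [ʒ] after /t͡ʃ/ (alveolar → postalveolar, matching postalveolar) — only place changes, and always toward the preceding segment.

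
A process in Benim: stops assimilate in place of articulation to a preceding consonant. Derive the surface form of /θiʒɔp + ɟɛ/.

/ɟ/ is a voiced palatal stop. The preceding trigger /p/ is bilabial, so /ɟ/ must become bilabial as well.
The voiced bilabial stop is [b], so /ɟ/ → [b].

[θiʒɔpbɛ]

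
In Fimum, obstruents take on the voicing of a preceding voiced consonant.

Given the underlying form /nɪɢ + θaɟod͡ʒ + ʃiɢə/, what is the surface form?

/θ/ is a voiceless dental fricative. The preceding trigger /ɢ/ is voiced, so /θ/ must become voiced as well.
A voiced dental fricative is [ð], so the surface segment is [ð].
The same rule applies at the second boundary: /ʃ/ → [ʒ] next to /d͡ʒ/.

[nɪɢðaɟod͡ʒʒiɢə]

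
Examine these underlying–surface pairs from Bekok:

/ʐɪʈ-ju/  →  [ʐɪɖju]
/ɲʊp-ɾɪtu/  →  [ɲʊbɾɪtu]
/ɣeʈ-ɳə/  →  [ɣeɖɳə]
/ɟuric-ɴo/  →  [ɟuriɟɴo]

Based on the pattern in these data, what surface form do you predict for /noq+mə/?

[noɢmə]

The data show regressive voicing assimilation: /ʈ/ → [ɖ] before /j/; /p/ → [b] before /ɾ/; /ʈ/ → [ɖ] before /ɳ/; /c/ → [ɟ] before /ɴ/. In each pair only voicing changes, matching the following consonant, while place and manner stay constant.
The rule targets /q/ (voiceless uvular stop), which sits before the trigger /m/ (voiced).
Changing only its voicing to voiced gives [ɢ] — the voiced uvular stop.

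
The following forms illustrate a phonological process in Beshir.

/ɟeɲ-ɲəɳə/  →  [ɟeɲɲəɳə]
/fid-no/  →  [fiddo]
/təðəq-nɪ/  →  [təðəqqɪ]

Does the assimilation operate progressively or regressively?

progressive

Comparing underlying and surface forms, /n/ → [d] is the alternation; the neighbouring /d/ is constant.
The output [d] is identical to the trigger /d/ — every feature (place, manner, voicing) has been copied — so this is total assimilation.
The remaining alternation confirms this: /n/ → [q] after /q/ — in each case the output is a copy of the preceding consonant.
In [ɟeɲɲəɳə] the two consonants at the boundary are already identical (/ɲ/ + /ɲ/), so the rule applies vacuously and nothing changes.
The trigger is the preceding segment, so the direction is progressive (perseverative).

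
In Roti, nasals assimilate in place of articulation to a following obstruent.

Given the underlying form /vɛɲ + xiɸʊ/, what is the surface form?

[vɛŋxiɸʊ]

/ɲ/ is a voiced palatal nasal. The following trigger /x/ is velar, so /ɲ/ must become velar as well.
Changing only its place to velar gives [ŋ] — the voiced velar nasal.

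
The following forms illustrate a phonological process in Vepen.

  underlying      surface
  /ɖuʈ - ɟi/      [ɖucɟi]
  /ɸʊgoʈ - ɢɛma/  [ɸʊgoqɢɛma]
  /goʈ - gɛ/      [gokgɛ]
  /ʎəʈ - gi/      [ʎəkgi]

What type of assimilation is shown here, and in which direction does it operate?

regressive place assimilation

Comparing underlying and surface forms, /ʈ/ → [c] is the alternation; the neighbouring /ɟ/ is constant.
The change retroflex → palatal matches the place of the following /ɟ/, identifying this as place assimilation.
Manner and voice are unchanged, so the assimilation is partial, not total.
The other alternating forms pattern the same way: /ʈ/ → [q] before /ɢ/ (retroflex → uvular, matching uvular); /ʈ/ → [k] before /g/ (retroflex → velar, matching velar) — only place changes, and always toward the following segment.
The trigger is the following segment, so the direction is regressive (anticipatory).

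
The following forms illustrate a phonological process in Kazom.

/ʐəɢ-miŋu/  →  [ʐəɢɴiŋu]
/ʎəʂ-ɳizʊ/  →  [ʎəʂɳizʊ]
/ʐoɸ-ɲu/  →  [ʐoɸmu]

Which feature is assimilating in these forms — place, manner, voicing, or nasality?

place

The segment that alternates is /m/, which surfaces as [ɴ] when adjacent to /ɢ/.
The change bilabial → uvular matches the place of the preceding /ɢ/, identifying this as place assimilation.
Checking the remaining alternation: /ɲ/ → [m] after /ɸ/ (palatal → bilabial, matching bilabial) — only place changes, and always toward the preceding segment.
Nothing changes in [ʎəʂɳizʊ]: there the adjacent consonants already agree in place (/ɳ/ and /ʂ/ are both retroflex), so this form is consistent with the same rule.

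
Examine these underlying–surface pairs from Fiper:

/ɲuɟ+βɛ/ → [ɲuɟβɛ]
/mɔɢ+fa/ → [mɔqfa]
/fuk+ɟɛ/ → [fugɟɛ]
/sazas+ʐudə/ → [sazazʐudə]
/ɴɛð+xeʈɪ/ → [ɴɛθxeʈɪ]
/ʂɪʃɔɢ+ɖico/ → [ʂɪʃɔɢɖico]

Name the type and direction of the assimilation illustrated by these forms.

Comparing underlying and surface forms, /ɢ/ → [q] is the alternation; the neighbouring /f/ is constant.
The change voiced → voiceless matches the voicing of the following /f/, identifying this as voicing assimilation.
Place and manner are unchanged, so the assimilation is partial, not total.
Checking the remaining alternations: /k/ → [g] before /ɟ/ (voiceless → voiced, matching voiced); /s/ → [z] before /ʐ/ (voiceless → voiced, matching voiced); /ð/ → [θ] before /x/ (voiced → voiceless, matching voiceless) — only voicing changes, and always toward the following segment.
Nothing changes in [ɲuɟβɛ], [ʂɪʃɔɢɖico]: there the adjacent consonants already agree in voicing (/ɟ/ and /β/ are both voiced; /ɢ/ and /ɖ/ are both voiced), so these forms are consistent with the same rule.
Since the segment that changes precedes the conditioning segment, the assimilation is regressive.

regressive voicing assimilation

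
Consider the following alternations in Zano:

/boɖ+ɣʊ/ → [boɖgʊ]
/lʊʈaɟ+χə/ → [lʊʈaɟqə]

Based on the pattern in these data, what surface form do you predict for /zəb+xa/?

[zəbka]

The data show progressive manner assimilation: /ɣ/ → [g] after /ɖ/; /χ/ → [q] after /ɟ/. In each pair only manner changes, matching the preceding consonant, while place and voice stay constant.
The rule targets /x/ (voiceless velar fricative), which sits after the trigger /b/ (stop).
A voiceless velar stop is [k], so the surface segment is [k].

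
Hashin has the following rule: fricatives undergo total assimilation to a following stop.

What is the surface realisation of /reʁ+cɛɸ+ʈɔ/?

[reccɛʈʈɔ]

/ʁ/ is the segment targeted by the rule; it sits immediately before /c/, so it assimilates completely and surfaces as [c].
The same rule applies at the second boundary: /ɸ/ → [ʈ] next to /ʈ/.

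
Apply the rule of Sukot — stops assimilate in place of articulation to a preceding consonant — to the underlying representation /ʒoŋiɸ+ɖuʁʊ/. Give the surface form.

The rule targets /ɖ/ (voiced retroflex stop), which sits after the trigger /ɸ/ (bilabial).
A voiced bilabial stop is [b], so the surface segment is [b].

[ʒoŋiɸbuʁʊ]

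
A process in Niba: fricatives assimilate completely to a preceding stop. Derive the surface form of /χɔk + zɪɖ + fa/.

/z/ is the segment targeted by the rule; it sits immediately after /k/, so it assimilates completely and surfaces as [k].
The same rule applies at the second boundary: /f/ → [ɖ] next to /ɖ/.

[χɔkkɪɖɖa]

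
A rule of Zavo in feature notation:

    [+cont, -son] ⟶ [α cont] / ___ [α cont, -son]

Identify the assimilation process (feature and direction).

regressive manner assimilation

The rule copies [cont] (continuancy) from the environment onto the target fricatives; since [±cont] encodes the stop/fricative manner contrast, the assimilating dimension is manner.
Since the environment is written after the underscore, the trigger follows the target; the direction is regressive.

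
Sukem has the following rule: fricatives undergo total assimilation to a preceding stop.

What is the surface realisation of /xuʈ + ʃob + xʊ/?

[xuʈʈobbʊ]

/ʃ/ is the segment targeted by the rule; it sits immediately after /ʈ/, so it assimilates completely and surfaces as [ʈ].
The same rule applies at the second boundary: /x/ → [b] next to /b/.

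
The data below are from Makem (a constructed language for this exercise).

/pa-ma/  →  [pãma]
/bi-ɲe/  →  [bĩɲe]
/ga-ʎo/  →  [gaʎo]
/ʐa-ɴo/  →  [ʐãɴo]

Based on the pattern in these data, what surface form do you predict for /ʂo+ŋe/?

The data show regressive nasality assimilation (vowel nasalisation): /a/ → [ã] before /m/; /i/ → [ĩ] before /ɲ/; /a/ → [ã] before /ɴ/ — a vowel is nasalised by an immediately following nasal consonant.
No change occurs in [gaʎo] because the vowel at the boundary is adjacent to an oral consonant, not a nasal (/a/ next to /ʎ/).
The vowel /o/ is adjacent to the following nasal /ŋ/, so it acquires [+nasal] and surfaces as [õ].

[ʂõŋe]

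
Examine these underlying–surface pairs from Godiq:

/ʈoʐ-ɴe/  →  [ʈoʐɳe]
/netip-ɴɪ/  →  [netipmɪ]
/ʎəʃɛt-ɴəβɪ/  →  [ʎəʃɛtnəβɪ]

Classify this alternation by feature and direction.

The segment that alternates is /ɴ/, which surfaces as [ɳ] when adjacent to /ʐ/.
The change uvular → retroflex matches the place of the preceding /ʐ/, identifying this as place assimilation.
Manner and voice are unchanged, so the assimilation is partial, not total.
The same holds elsewhere in the data: /ɴ/ → [m] after /p/ (uvular → bilabial, matching bilabial); /ɴ/ → [n] after /t/ (uvular → alveolar, matching alveolar) — only place changes, and always toward the preceding segment.
The trigger is the preceding segment, so the direction is progressive (perseverative).

progressive place assimilation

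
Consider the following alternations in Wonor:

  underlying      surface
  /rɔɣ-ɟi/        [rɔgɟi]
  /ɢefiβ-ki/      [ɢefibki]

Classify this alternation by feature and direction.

regressive manner assimilation

The segment that alternates is /ɣ/, which surfaces as [g] when adjacent to /ɟ/.
The change fricative → stop matches the manner of the following /ɟ/, identifying this as manner assimilation.
Place and voice are unchanged, so the assimilation is partial, not total.
The other alternating form patterns the same way: /β/ → [b] before /k/ (fricative → stop, matching a stop) — only manner changes, and always toward the following segment.
The trigger is the following segment, so the direction is regressive (anticipatory).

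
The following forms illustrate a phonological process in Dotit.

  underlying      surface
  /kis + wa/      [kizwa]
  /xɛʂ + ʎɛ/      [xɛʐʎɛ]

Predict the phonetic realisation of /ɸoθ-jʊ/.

[ɸoðjʊ]

The data show regressive voicing assimilation: /s/ → [z] before /w/; /ʂ/ → [ʐ] before /ʎ/. In each pair only voicing changes, matching the following consonant, while place and manner stay constant.
The rule targets /θ/ (voiceless dental fricative), which sits before the trigger /j/ (voiced).
A voiced dental fricative is [ð], so the surface segment is [ð].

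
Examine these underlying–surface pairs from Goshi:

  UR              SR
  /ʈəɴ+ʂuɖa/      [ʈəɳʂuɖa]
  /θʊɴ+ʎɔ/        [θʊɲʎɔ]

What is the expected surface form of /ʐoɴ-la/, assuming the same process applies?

[ʐonla]

The data show regressive place assimilation: /ɴ/ → [ɳ] before /ʂ/; /ɴ/ → [ɲ] before /ʎ/. In each pair only place changes, matching the following consonant, while manner and voice stay constant.
The rule targets /ɴ/ (voiced uvular nasal), which sits before the trigger /l/ (alveolar).
A voiced alveolar nasal is [n], so the surface segment is [n].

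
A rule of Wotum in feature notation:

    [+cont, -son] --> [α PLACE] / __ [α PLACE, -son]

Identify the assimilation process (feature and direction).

regressive place assimilation

The rule copies the place features (abbreviated [PLACE]) from the environment onto the target, so the assimilating feature is place.
Since the environment is written after the underscore, the trigger follows the target; the direction is regressive.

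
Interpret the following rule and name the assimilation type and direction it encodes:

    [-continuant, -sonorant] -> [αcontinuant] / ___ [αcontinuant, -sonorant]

The shared variable α links the value of [continuant] on the target to that of the neighbouring obstruent. [continuant] distinguishes stops from fricatives — a manner-of-articulation feature — so this is manner assimilation.
Since the environment is written after the underscore, the trigger follows the target; the direction is regressive.

regressive manner assimilation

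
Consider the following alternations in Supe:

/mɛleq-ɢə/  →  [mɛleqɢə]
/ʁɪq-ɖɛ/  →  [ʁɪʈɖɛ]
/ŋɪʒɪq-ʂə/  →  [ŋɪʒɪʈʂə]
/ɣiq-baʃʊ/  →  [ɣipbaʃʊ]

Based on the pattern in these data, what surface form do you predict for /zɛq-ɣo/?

The data show regressive place assimilation: /q/ → [ʈ] before /ɖ/; /q/ → [ʈ] before /ʂ/; /q/ → [p] before /b/. In each pair only place changes, matching the following consonant, while manner and voice stay constant.
Nothing changes in [mɛleqɢə]: there the adjacent consonants already agree in place (/q/ and /ɢ/ are both uvular), so this form is consistent with the same rule.
The rule targets /q/ (voiceless uvular stop), which sits before the trigger /ɣ/ (velar).
A voiceless velar stop is [k], so the surface segment is [k].

[zɛkɣo]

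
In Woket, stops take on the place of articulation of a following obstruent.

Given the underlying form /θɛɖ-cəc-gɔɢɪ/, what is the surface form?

[θɛɟcəkgɔɢɪ]

The rule targets /ɖ/ (voiced retroflex stop), which sits before the trigger /c/ (palatal).
The voiced palatal stop is [ɟ], so /ɖ/ → [ɟ].
At the second juncture, /c/ likewise becomes [k] adjacent to /g/.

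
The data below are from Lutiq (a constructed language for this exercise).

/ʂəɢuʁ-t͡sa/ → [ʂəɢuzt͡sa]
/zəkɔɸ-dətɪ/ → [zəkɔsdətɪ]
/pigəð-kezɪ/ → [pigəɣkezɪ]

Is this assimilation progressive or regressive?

Comparing underlying and surface forms, /ʁ/ → [z] is the alternation; the neighbouring /t͡s/ is constant.
/ʁ/ is uvular while /t͡s/ is alveolar; the output [z] is alveolar, matching the trigger — so the feature that spreads is place.
Checking the remaining alternations: /ɸ/ → [s] before /d/ (bilabial → alveolar, matching alveolar); /ð/ → [ɣ] before /k/ (dental → velar, matching velar) — only place changes, and always toward the following segment.
Since the segment that changes precedes the conditioning segment, the assimilation is regressive.

regressive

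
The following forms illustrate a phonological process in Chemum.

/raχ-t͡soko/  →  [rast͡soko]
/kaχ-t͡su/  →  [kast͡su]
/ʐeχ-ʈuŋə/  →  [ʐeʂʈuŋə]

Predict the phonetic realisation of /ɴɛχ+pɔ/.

[ɴɛɸpɔ]

The data show regressive place assimilation: /χ/ → [s] before /t͡s/; /χ/ → [ʂ] before /ʈ/. In each pair only place changes, matching the following consonant, while manner and voice stay constant.
The rule targets /χ/ (voiceless uvular fricative), which sits before the trigger /p/ (bilabial).
A voiceless bilabial fricative is [ɸ], so the surface segment is [ɸ].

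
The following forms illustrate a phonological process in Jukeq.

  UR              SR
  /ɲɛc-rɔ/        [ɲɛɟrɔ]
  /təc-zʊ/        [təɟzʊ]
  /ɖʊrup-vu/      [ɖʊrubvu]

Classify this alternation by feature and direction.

regressive voicing assimilation

The segment that alternates is /c/, which surfaces as [ɟ] when adjacent to /r/.
The change voiceless → voiced matches the voicing of the following /r/, identifying this as voicing assimilation.
Place and manner are unchanged, so the assimilation is partial, not total.
The same holds elsewhere in the data: /c/ → [ɟ] before /z/ (voiceless → voiced, matching voiced); /p/ → [b] before /v/ (voiceless → voiced, matching voiced) — only voicing changes, and always toward the following segment.
The trigger is the following segment, so the direction is regressive (anticipatory).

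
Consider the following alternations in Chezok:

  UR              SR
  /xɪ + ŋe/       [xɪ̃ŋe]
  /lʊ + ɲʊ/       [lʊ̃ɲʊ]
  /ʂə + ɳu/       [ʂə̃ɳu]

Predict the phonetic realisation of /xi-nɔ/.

The data show regressive nasality assimilation (vowel nasalisation): /ɪ/ → [ɪ̃] before /ŋ/; /ʊ/ → [ʊ̃] before /ɲ/; /ə/ → [ə̃] before /ɳ/ — a vowel is nasalised by an immediately following nasal consonant.
The vowel /i/ is adjacent to the following nasal /n/, so it acquires [+nasal] and surfaces as [ĩ].

[xĩnɔ]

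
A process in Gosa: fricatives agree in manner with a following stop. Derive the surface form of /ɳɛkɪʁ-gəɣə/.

The rule targets /ʁ/ (voiced uvular fricative), which sits before the trigger /g/ (stop).
A voiced uvular stop is [ɢ], so the surface segment is [ɢ].

[ɳɛkɪɢgəɣə]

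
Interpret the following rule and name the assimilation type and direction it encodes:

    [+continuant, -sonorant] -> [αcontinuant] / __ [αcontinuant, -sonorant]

regressive manner assimilation

The shared variable α links the value of [continuant] on the target to that of the neighbouring obstruent. [continuant] distinguishes stops from fricatives — a manner-of-articulation feature — so this is manner assimilation.
The conditioning segment sits to the right of the focus bar, meaning the trigger follows the segment that changes — regressive assimilation.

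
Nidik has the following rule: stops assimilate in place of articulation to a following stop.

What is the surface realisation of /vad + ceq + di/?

The rule targets /d/ (voiced alveolar stop), which sits before the trigger /c/ (palatal).
A voiced palatal stop is [ɟ], so the surface segment is [ɟ].
The same rule applies at the second boundary: /q/ → [t] next to /d/.

[vaɟcetdi]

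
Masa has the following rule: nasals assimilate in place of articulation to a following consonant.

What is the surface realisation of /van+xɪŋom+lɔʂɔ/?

The rule targets /n/ (voiced alveolar nasal), which sits before the trigger /x/ (velar).
The voiced velar nasal is [ŋ], so /n/ → [ŋ].
The same rule applies at the second boundary: /m/ → [n] next to /l/.

[vaŋxɪŋonlɔʂɔ]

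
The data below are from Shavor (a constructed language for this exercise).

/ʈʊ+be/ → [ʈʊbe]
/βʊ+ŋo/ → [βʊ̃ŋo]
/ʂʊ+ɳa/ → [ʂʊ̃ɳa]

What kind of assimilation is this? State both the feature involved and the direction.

The vowel /ʊ/ surfaces as nasalised [ʊ̃] next to the following nasal /ŋ/ — it has acquired the [+nasal] feature of its neighbour.
The other form shows the same pattern: /ʊ/ → [ʊ̃] before /ɳ/ — each time a vowel is nasalised next to a following nasal.
No change occurs in [ʈʊbe] because the vowel at the boundary is adjacent to an oral consonant, not a nasal (/ʊ/ next to /b/).
Because the conditioning nasal is to the right of the vowel that changes, the process is regressive (anticipatory).

regressive nasality assimilation (vowel nasalisation)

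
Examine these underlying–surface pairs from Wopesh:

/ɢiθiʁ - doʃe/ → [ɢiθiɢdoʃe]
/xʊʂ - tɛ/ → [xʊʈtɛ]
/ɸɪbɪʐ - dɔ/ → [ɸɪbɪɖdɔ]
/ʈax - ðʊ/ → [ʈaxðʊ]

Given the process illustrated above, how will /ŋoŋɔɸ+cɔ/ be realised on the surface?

[ŋoŋɔpcɔ]

The data show regressive manner assimilation: /ʁ/ → [ɢ] before /d/; /ʂ/ → [ʈ] before /t/; /ʐ/ → [ɖ] before /d/. In each pair only manner changes, matching the following consonant, while place and voice stay constant.
No alternation appears in [ʈaxðʊ]: there the adjacent consonants already agree in manner (/x/ and /ð/ are both fricatives), so this form is consistent with the same rule.
The rule targets /ɸ/ (voiceless bilabial fricative), which sits before the trigger /c/ (stop).
Changing only its manner to stop gives [p] — the voiceless bilabial stop.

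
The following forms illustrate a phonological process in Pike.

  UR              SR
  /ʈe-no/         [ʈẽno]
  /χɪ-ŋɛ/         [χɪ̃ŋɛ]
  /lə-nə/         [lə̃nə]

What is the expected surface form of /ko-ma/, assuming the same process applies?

[kõma]

The data show regressive nasality assimilation (vowel nasalisation): /e/ → [ẽ] before /n/; /ɪ/ → [ɪ̃] before /ŋ/; /ə/ → [ə̃] before /n/ — a vowel is nasalised by an immediately following nasal consonant.
/o/ sits next to the nasal /m/ and is therefore nasalised to [õ].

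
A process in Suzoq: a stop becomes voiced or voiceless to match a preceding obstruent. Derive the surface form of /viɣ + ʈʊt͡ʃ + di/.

[viɣɖʊt͡ʃti]

/ʈ/ is a voiceless retroflex stop. The preceding trigger /ɣ/ is voiced, so /ʈ/ must become voiced as well.
The voiced retroflex stop is [ɖ], so /ʈ/ → [ɖ].
The same rule applies at the second boundary: /d/ → [t] next to /t͡ʃ/.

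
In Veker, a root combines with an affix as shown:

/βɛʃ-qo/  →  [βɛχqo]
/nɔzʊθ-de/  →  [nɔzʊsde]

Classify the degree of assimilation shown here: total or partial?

partial assimilation

Underlying /ʃ/ is realised as [χ] next to /q/; /q/ itself does not change.
/ʃ/ is postalveolar while /q/ is uvular; the output [χ] is uvular, matching the trigger — so the feature that spreads is place.
Manner and voice are unchanged, so the assimilation is partial, not total.
Checking the remaining alternation: /θ/ → [s] before /d/ (dental → alveolar, matching alveolar) — only place changes, and always toward the following segment.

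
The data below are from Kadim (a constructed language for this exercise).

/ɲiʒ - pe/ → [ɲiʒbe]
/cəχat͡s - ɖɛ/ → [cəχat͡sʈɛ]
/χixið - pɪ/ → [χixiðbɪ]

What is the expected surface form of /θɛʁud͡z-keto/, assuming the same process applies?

[θɛʁud͡zgeto]

The data show progressive voicing assimilation: /p/ → [b] after /ʒ/; /ɖ/ → [ʈ] after /t͡s/; /p/ → [b] after /ð/. In each pair only voicing changes, matching the preceding consonant, while place and manner stay constant.
/k/ is a voiceless velar stop. The preceding trigger /d͡z/ is voiced, so /k/ must become voiced as well.
Changing only its voicing to voiced gives [g] — the voiced velar stop.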